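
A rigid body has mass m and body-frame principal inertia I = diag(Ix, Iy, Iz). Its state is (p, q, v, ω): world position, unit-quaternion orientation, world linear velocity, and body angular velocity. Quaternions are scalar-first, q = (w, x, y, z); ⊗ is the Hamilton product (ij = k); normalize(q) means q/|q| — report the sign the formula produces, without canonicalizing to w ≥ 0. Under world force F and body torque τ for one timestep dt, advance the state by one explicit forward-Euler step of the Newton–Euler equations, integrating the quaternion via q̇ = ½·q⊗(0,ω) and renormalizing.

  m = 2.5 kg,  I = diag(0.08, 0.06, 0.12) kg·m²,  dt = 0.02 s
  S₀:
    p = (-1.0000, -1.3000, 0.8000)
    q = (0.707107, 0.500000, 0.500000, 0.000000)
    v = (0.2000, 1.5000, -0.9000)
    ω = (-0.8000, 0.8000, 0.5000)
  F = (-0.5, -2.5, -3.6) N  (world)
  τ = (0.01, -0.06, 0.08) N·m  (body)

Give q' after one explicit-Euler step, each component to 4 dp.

Hamilton product q⊗(0,ω) = (0.0000000, -0.3156856, 0.3156856, 1.1535535)
q' = normalize(q + ½dt·q⊗(0,ω)) = (0.7071, 0.4968, 0.5031, 0.0115)

q' = (0.7071, 0.4968, 0.5031, 0.0115)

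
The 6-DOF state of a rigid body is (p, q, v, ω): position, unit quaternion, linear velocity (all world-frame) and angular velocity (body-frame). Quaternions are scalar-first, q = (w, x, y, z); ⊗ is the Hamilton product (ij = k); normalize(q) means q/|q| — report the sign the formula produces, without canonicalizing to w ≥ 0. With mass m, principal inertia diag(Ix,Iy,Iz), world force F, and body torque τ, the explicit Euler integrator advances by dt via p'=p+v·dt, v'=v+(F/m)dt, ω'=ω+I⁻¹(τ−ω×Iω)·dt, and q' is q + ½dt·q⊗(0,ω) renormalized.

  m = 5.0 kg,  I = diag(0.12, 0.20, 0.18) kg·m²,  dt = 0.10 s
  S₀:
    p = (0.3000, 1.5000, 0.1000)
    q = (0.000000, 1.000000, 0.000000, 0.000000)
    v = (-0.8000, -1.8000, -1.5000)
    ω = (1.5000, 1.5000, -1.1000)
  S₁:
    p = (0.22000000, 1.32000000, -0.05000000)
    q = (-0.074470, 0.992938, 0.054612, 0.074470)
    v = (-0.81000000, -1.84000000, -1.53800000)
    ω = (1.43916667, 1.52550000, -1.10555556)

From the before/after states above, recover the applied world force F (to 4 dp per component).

F = (-0.5000, -2.0000, -1.9000)

Δv = v₁−v₀ = (-0.01000000, -0.04000000, -0.03800000)
F = m·Δv/dt = (-0.5000, -2.0000, -1.9000)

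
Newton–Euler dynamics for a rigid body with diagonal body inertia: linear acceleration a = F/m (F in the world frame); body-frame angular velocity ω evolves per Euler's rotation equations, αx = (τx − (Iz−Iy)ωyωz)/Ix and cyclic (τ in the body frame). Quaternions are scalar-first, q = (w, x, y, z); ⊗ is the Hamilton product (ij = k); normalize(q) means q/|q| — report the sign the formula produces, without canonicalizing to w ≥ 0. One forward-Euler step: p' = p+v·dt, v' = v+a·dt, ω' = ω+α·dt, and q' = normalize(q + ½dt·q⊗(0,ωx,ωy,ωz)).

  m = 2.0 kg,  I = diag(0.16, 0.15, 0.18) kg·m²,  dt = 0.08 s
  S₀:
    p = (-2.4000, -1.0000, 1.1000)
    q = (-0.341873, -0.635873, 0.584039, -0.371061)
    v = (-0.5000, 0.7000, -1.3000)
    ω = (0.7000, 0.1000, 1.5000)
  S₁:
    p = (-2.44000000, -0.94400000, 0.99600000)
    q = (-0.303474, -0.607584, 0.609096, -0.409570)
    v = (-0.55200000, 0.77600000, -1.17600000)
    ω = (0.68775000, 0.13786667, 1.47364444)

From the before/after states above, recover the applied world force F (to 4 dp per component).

v₁ − v₀ = (-0.05200000, 0.07600000, 0.12400000)
F = m·Δv/dt = (-1.3000, 1.9000, 3.1000)

F = (-1.3000, 1.9000, 3.1000)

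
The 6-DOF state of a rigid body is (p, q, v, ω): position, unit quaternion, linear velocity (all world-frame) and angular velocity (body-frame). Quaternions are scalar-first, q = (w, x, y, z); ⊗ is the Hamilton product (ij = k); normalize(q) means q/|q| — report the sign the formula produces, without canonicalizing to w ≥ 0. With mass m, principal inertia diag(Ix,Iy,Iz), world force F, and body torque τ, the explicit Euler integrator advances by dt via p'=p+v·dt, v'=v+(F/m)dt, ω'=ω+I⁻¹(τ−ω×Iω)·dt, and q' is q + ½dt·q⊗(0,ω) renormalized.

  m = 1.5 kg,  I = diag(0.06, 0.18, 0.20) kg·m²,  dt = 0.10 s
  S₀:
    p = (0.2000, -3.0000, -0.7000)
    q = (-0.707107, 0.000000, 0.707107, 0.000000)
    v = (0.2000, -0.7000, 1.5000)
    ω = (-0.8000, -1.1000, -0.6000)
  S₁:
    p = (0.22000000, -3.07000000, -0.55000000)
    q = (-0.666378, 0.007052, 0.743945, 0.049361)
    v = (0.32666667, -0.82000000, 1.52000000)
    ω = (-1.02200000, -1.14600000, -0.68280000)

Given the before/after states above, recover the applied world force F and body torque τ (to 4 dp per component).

F = (1.9000, -1.8000, 0.3000)
τ = (-0.1200, -0.1500, -0.0600)

Δω = ω₁−ω₀ = (-0.22200000, -0.04600000, -0.08280000)
ω₀×(Iω₀) = (0.0132, -0.0672, 0.1056)
I·α + gyro = (-0.1200, -0.1500, -0.0600)
Δv = v₁−v₀ = (0.12666667, -0.12000000, 0.02000000)
m·(v₁−v₀)/dt = (1.9000, -1.8000, 0.3000)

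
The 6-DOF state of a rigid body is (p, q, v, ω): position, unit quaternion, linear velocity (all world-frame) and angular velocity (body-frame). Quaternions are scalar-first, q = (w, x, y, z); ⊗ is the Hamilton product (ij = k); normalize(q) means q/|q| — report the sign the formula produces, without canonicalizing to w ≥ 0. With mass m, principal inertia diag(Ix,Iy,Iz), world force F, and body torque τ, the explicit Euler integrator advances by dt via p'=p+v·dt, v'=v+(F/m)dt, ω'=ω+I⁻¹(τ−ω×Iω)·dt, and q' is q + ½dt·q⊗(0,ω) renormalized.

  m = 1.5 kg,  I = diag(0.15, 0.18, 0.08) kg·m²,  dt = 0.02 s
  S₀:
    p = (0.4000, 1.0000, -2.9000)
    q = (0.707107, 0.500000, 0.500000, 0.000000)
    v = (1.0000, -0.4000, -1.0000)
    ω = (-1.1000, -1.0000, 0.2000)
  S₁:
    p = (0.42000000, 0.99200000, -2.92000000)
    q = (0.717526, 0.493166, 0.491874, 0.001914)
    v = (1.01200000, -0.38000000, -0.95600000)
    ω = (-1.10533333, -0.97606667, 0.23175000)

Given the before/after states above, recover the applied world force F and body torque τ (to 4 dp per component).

Δv = v₁−v₀ = (0.01200000, 0.02000000, 0.04400000)
applied force F = (0.9000, 1.5000, 3.3000)
Δω = ω₁−ω₀ = (-0.00533333, 0.02393333, 0.03175000)
applied torque τ = (-0.0200, 0.2000, 0.1600)

F = (0.9000, 1.5000, 3.3000)
τ = (-0.0200, 0.2000, 0.1600)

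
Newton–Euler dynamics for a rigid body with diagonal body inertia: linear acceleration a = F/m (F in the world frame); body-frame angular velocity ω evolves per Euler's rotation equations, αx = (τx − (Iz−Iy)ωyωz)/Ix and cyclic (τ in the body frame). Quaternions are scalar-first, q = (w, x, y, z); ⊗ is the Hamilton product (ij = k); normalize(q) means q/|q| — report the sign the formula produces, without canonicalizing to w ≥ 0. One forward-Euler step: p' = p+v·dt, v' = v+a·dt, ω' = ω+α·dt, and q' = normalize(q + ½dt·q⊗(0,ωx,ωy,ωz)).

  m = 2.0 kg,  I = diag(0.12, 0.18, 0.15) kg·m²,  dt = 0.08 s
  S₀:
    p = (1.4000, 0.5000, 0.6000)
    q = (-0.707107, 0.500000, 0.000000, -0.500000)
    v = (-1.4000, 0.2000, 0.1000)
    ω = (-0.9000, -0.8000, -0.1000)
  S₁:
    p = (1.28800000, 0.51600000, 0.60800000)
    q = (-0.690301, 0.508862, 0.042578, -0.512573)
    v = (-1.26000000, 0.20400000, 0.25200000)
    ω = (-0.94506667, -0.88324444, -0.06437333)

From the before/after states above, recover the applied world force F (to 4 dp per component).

F = (3.5000, 0.1000, 3.8000)

Δv = v₁−v₀ = (0.14000000, 0.00400000, 0.15200000)
applied force F = (3.5000, 0.1000, 3.8000)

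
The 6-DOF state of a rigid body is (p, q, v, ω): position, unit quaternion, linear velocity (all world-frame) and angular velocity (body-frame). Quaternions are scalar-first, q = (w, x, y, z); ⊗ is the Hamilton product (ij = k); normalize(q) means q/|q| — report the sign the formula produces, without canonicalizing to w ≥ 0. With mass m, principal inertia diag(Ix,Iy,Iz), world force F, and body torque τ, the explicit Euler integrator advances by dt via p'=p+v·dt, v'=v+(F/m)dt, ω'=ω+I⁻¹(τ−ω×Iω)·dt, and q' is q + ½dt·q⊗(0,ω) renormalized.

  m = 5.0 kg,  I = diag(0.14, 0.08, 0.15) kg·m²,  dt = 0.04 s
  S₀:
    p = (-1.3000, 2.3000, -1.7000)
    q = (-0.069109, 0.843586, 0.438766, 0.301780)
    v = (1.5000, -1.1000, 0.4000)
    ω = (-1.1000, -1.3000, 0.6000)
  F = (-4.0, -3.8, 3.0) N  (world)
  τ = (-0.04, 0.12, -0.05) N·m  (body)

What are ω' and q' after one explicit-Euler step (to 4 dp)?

ω' = (-1.0958, -1.2433, 0.6095)
q' = (-0.0427, 0.8577, 0.4235, 0.2885)

angular accel α = (0.1043, 1.4175, 0.2387)
ω' = ω + α·dt = (-1.0958, -1.2433, 0.6095)
q⊗(0,ω) = (1.3172724, 0.7315935, -0.7482679, -0.6554846)
updated quaternion q' = (-0.0427, 0.8577, 0.4235, 0.2885)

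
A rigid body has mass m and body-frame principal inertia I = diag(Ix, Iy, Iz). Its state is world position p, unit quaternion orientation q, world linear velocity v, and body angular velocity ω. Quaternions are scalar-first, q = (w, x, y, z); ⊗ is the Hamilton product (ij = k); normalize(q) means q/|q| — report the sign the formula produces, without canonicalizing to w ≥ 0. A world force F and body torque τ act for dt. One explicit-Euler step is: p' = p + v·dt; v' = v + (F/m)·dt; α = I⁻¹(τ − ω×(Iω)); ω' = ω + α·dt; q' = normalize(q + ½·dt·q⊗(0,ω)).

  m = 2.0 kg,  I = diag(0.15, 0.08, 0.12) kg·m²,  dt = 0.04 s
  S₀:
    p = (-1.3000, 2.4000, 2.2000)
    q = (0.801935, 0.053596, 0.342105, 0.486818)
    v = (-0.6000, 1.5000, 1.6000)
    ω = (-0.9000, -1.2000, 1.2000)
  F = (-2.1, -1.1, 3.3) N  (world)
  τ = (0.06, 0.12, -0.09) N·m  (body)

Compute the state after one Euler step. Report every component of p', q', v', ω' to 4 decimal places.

linear accel F/m = (-1.0500, -0.5500, 1.6500)
new position p' = (-1.3240, 2.4600, 2.2640)
new velocity v' = (-0.6420, 1.4780, 1.6660)
ω×(Iω) gyroscopic = (-0.0576, -0.0324, -0.0756)
(τ − ω×Iω)/I = (0.7840, 1.9050, -0.1200)
new body rate ω' = (-0.8686, -1.1238, 1.1952)
q⊗(0,ω) = (-0.1254192, 0.2729661, -1.4647734, 1.2059013)
q + ½dt·q⊗(0,ω), renormalized = (0.7988, 0.0590, 0.3126, 0.5106)

p' = (-1.3240, 2.4600, 2.2640)
q' = (0.7988, 0.0590, 0.3126, 0.5106)
v' = (-0.6420, 1.4780, 1.6660)
ω' = (-0.8686, -1.1238, 1.1952)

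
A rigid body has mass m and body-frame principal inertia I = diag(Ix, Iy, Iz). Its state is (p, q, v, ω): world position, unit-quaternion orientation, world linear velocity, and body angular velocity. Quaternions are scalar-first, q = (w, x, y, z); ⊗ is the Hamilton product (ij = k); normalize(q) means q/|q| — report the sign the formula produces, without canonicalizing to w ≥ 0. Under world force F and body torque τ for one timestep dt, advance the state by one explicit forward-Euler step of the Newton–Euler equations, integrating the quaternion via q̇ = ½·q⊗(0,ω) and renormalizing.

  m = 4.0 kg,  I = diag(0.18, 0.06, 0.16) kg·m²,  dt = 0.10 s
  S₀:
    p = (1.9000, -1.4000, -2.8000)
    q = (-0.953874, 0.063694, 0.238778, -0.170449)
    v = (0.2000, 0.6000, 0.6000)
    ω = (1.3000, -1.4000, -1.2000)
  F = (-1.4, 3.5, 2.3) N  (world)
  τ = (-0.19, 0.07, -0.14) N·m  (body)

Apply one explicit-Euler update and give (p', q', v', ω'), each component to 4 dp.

a = (-0.3500, 0.8750, 0.5750)
new position p' = (1.9200, -1.3400, -2.7400)
new velocity v' = (0.1650, 0.6875, 0.6575)
precession coupling ω×(Iω) = (0.1680, -0.0312, 0.2184)
α = I⁻¹(τ − ω×Iω) = (-1.9889, 1.6867, -2.2400)
new body rate ω' = (1.1011, -1.2313, -1.4240)
2q̇ = q⊗(0,ω) = (0.0469482, -1.7651984, 1.1902727, 0.7450658)
q' = normalize(q + ½dt·q⊗(0,ω)) = (-0.9455, -0.0244, 0.2964, -0.1324)

p' = (1.9200, -1.3400, -2.7400)
q' = (-0.9455, -0.0244, 0.2964, -0.1324)
v' = (0.1650, 0.6875, 0.6575)
ω' = (1.1011, -1.2313, -1.4240)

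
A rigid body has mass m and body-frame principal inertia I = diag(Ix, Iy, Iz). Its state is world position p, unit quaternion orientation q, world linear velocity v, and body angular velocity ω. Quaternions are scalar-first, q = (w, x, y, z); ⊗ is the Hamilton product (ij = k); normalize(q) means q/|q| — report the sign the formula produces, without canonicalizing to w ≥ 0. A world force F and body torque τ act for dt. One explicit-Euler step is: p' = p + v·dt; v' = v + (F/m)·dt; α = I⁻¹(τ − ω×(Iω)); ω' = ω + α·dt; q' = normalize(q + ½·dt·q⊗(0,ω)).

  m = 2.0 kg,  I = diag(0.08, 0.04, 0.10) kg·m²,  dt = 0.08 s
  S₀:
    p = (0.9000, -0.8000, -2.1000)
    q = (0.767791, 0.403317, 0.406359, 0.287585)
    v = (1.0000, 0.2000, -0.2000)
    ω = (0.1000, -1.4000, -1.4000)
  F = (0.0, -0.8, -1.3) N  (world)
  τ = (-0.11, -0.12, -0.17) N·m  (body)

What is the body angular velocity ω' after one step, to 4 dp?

precession coupling ω×(Iω) = (0.1176, 0.0028, 0.0056)
α = I⁻¹(τ − ω×Iω) = (-2.8450, -3.0700, -1.7560)
ω' = ω + α·dt = (-0.1276, -1.6456, -1.5405)

ω' = (-0.1276, -1.6456, -1.5405)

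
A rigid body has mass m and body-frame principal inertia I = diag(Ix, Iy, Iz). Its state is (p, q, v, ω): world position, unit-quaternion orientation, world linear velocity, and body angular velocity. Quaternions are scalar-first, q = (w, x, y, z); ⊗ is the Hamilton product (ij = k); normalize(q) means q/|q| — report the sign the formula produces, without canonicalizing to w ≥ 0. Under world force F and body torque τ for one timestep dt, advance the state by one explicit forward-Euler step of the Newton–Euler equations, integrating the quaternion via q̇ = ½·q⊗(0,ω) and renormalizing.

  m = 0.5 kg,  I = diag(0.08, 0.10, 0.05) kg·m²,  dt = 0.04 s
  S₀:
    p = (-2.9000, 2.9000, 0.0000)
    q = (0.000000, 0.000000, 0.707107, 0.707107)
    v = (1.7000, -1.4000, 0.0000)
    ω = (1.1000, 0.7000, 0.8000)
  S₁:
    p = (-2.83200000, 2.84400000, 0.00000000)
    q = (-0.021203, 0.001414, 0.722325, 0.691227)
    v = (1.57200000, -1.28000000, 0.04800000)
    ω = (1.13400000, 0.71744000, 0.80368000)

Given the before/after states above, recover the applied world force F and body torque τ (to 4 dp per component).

F = (-1.6000, 1.5000, 0.6000)
τ = (0.0400, 0.0700, 0.0200)

Δv = v₁−v₀ = (-0.12800000, 0.12000000, 0.04800000)
applied force F = (-1.6000, 1.5000, 0.6000)
ω₁ − ω₀ = (0.03400000, 0.01744000, 0.00368000)
I·α + gyro = (0.0400, 0.0700, 0.0200)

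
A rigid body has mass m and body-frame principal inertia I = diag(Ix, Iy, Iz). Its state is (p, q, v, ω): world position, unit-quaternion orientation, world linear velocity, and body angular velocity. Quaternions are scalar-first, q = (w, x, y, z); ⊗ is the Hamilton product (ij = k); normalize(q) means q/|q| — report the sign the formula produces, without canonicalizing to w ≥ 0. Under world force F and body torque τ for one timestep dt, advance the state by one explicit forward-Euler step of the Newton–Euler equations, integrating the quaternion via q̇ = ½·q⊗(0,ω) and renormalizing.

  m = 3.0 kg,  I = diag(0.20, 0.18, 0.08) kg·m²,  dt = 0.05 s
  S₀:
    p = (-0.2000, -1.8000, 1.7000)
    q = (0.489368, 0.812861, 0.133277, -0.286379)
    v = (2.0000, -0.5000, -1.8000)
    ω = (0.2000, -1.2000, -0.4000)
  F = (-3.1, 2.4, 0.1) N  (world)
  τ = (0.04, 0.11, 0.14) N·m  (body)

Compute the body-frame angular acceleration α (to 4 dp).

precession coupling ω×(Iω) = (-0.0480, -0.0096, 0.0048)
angular accel α = (0.4400, 0.6644, 1.6900)

α = (0.4400, 0.6644, 1.6900)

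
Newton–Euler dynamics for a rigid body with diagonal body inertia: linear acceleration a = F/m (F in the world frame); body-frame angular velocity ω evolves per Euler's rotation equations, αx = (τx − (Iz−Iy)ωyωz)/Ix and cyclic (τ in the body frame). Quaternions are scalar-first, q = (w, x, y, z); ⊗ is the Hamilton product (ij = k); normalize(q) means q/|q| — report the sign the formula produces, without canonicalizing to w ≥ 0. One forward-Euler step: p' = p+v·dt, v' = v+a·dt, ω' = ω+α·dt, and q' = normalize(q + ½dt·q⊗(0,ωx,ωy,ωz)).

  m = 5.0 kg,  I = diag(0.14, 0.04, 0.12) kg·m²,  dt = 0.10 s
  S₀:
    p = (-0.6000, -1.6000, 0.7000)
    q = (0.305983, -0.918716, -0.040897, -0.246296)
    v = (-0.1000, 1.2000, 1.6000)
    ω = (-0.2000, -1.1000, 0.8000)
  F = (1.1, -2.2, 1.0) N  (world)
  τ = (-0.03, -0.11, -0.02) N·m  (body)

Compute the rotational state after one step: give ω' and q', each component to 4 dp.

ω' = (-0.1711, -1.3670, 0.8017)
q' = (0.3037, -0.9348, -0.0185, -0.1835)

ω×(Iω) gyroscopic = (-0.0704, -0.0032, -0.0220)
(τ − ω×Iω)/I = (0.2886, -2.6700, 0.0167)
ω + α·dt = (-0.1711, -1.3670, 0.8017)
2q̇ = q⊗(0,ω) = (-0.0316931, -0.3648398, 0.4476507, 1.2471946)
q + ½dt·q⊗(0,ω), renormalized = (0.3037, -0.9348, -0.0185, -0.1835)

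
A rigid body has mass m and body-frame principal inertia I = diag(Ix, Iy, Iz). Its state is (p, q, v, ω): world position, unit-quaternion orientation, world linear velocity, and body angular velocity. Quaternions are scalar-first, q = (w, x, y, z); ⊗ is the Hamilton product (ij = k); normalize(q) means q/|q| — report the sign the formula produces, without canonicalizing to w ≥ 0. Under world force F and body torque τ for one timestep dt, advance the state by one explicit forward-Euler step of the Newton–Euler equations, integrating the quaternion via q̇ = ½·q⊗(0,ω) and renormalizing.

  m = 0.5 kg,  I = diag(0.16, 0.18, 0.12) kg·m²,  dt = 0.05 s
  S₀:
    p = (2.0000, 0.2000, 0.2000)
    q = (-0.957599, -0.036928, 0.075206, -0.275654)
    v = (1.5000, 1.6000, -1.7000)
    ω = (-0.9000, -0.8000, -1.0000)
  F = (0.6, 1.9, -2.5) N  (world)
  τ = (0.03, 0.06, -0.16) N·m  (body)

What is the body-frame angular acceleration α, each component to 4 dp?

precession coupling ω×(Iω) = (-0.0480, 0.0360, 0.0144)
α = I⁻¹(τ − ω×Iω) = (0.4875, 0.1333, -1.4533)

α = (0.4875, 0.1333, -1.4533)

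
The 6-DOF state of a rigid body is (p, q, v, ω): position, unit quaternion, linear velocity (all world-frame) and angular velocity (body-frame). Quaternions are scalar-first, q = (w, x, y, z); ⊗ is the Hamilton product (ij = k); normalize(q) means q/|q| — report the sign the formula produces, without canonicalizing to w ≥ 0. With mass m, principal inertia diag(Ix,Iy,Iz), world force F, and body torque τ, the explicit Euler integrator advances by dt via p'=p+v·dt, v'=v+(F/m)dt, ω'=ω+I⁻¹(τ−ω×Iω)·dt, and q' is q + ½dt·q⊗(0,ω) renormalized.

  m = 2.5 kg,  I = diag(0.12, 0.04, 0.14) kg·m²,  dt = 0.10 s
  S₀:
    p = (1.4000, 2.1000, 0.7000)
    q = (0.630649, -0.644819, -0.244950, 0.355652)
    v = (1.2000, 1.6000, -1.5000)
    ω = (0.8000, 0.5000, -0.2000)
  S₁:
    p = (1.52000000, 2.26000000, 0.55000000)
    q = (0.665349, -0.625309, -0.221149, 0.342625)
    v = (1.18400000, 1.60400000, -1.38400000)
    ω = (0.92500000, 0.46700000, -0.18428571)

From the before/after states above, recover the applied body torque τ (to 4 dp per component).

Δω = ω₁−ω₀ = (0.12500000, -0.03300000, 0.01571429)
applied torque τ = (0.1400, -0.0100, -0.0100)

τ = (0.1400, -0.0100, -0.0100)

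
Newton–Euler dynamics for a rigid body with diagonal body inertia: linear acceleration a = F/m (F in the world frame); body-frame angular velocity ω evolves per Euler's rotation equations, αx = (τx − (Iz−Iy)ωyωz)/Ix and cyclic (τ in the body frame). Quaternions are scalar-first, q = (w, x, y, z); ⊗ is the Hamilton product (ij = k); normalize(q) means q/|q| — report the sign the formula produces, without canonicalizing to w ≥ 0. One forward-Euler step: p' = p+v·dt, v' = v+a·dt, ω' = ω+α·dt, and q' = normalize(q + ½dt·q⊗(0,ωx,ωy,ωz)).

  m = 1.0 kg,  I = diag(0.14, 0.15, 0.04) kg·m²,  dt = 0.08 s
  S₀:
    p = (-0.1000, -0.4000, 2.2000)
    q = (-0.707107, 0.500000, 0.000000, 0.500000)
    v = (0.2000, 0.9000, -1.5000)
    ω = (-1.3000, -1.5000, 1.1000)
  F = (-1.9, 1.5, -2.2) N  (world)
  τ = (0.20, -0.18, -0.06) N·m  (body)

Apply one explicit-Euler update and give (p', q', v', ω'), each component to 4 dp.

p' = p + v·dt = (-0.0840, -0.3280, 2.0800)
v' = v + a·dt = (0.0480, 1.0200, -1.6760)
precession coupling ω×(Iω) = (0.1815, -0.1430, 0.0195)
angular accel α = (0.1321, -0.2467, -1.9875)
ω' = ω + α·dt = (-1.2894, -1.5197, 0.9410)
Hamilton product q⊗(0,ω) = (0.1000000, 1.6692391, -0.1393395, -1.5278177)
updated quaternion q' = (-0.7002, 0.5644, -0.0056, 0.4371)

p' = (-0.0840, -0.3280, 2.0800)
q' = (-0.7002, 0.5644, -0.0056, 0.4371)
v' = (0.0480, 1.0200, -1.6760)
ω' = (-1.2894, -1.5197, 0.9410)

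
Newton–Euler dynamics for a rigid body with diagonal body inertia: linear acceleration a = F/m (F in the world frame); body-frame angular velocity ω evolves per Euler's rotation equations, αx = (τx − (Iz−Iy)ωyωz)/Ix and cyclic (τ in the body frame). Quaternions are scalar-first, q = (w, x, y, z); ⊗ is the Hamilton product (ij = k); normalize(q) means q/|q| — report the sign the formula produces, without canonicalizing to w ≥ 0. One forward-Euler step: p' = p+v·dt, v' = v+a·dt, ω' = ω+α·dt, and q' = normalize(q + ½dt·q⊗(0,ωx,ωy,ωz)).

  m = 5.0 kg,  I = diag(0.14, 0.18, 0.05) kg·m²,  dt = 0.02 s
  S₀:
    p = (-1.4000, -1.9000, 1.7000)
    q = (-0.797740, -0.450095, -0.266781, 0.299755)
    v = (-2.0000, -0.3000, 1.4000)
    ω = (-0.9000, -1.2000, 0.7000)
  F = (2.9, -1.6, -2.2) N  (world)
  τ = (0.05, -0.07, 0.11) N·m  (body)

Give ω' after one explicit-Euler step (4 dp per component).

(τ − ω×Iω)/I = (-0.4229, -0.0739, 1.3360)
ω' = ω + α·dt = (-0.9085, -1.2015, 0.7267)

ω' = (-0.9085, -1.2015, 0.7267)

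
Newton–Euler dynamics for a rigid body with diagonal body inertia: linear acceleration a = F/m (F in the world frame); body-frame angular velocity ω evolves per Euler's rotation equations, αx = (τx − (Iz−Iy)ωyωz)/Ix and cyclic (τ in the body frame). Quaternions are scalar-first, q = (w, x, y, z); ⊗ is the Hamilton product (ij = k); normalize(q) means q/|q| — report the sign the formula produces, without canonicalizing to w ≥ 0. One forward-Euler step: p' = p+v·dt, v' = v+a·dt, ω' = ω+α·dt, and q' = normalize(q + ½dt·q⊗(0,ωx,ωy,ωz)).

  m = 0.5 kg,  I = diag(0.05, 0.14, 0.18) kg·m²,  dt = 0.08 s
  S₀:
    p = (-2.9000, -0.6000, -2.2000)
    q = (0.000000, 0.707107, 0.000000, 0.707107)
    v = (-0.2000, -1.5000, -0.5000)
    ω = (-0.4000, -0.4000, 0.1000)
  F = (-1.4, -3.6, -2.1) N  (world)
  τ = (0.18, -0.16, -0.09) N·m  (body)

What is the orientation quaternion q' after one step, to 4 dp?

q' = (0.0085, 0.7182, -0.0141, 0.6956)

2q̇ = q⊗(0,ω) = (0.2121321, 0.2828428, -0.3535535, -0.2828428)
updated quaternion q' = (0.0085, 0.7182, -0.0141, 0.6956)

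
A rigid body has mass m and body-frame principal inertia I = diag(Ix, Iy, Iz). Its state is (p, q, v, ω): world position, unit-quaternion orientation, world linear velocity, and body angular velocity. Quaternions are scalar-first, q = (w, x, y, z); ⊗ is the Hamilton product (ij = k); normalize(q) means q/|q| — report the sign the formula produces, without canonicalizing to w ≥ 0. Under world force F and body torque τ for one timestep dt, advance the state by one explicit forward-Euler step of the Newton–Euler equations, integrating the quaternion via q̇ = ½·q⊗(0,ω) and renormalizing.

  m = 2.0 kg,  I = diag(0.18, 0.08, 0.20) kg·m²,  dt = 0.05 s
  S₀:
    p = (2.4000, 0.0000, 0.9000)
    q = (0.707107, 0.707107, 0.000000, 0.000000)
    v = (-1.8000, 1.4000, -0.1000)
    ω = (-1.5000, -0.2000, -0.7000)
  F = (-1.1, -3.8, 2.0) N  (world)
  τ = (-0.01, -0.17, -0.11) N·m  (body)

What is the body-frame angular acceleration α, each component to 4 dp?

precession coupling ω×(Iω) = (0.0168, -0.0210, -0.0300)
α = I⁻¹(τ − ω×Iω) = (-0.1489, -1.8625, -0.4000)

α = (-0.1489, -1.8625, -0.4000)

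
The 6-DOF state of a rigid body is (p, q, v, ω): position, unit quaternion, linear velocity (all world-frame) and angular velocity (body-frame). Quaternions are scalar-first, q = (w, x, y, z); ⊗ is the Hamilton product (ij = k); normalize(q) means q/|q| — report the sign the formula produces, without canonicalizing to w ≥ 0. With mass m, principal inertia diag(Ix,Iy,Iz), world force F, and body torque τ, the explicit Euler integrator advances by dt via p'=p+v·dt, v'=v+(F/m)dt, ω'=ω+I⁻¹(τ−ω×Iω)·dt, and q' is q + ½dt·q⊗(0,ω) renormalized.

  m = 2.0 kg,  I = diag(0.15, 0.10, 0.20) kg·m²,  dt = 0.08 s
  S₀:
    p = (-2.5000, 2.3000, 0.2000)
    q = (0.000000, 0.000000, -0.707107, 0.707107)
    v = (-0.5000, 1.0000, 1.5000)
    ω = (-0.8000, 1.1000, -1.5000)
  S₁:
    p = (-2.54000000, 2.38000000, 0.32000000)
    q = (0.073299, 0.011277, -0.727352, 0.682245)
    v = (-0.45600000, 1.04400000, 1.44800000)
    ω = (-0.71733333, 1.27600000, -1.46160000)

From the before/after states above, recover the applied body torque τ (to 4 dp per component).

Δω = ω₁−ω₀ = (0.08266667, 0.17600000, 0.03840000)
I·α + gyro = (-0.0100, 0.1600, 0.1400)

τ = (-0.0100, 0.1600, 0.1400)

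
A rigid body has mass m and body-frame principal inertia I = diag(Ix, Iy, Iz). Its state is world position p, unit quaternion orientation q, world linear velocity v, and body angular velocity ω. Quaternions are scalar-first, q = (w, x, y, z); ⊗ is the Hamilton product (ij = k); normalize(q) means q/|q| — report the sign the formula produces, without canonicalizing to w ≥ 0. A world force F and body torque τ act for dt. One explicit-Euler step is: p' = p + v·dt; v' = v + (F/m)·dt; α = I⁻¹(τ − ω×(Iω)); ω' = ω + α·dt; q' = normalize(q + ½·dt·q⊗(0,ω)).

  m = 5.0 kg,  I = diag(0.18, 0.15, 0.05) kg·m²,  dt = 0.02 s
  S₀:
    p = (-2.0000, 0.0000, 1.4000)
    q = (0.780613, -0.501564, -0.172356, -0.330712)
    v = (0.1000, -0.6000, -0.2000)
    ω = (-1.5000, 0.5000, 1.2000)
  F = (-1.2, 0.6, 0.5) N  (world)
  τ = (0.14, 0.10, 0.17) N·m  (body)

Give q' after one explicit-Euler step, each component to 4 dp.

q' = (0.7778, -0.5136, -0.1574, -0.3264)

q⊗(0,ω) = (-0.2693136, -1.2123907, 1.4882513, 0.4274196)
q + ½dt·q⊗(0,ω), renormalized = (0.7778, -0.5136, -0.1574, -0.3264)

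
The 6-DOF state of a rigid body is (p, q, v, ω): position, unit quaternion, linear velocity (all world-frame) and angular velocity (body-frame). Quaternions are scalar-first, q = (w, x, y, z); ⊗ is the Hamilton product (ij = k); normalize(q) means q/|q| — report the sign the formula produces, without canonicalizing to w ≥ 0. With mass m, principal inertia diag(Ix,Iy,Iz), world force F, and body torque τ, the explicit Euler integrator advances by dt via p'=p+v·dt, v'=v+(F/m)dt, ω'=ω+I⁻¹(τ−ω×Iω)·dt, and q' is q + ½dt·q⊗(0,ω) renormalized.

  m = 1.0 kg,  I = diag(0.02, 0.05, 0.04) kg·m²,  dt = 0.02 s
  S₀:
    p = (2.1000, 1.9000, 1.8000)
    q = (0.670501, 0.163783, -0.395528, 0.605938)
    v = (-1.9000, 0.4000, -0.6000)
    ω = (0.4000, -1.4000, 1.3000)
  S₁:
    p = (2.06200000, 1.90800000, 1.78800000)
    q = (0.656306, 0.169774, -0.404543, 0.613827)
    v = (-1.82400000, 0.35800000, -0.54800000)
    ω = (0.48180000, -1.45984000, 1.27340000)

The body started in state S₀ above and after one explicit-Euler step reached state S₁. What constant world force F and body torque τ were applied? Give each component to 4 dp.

F = (3.8000, -2.1000, 2.6000)
τ = (0.1000, -0.1600, -0.0700)

rate change Δω = (0.08180000, -0.05984000, -0.02660000)
ω₀×(Iω₀) = (0.0182, -0.0104, -0.0168)
applied torque τ = (0.1000, -0.1600, -0.0700)
Δv = v₁−v₀ = (0.07600000, -0.04200000, 0.05200000)
m·(v₁−v₀)/dt = (3.8000, -2.1000, 2.6000)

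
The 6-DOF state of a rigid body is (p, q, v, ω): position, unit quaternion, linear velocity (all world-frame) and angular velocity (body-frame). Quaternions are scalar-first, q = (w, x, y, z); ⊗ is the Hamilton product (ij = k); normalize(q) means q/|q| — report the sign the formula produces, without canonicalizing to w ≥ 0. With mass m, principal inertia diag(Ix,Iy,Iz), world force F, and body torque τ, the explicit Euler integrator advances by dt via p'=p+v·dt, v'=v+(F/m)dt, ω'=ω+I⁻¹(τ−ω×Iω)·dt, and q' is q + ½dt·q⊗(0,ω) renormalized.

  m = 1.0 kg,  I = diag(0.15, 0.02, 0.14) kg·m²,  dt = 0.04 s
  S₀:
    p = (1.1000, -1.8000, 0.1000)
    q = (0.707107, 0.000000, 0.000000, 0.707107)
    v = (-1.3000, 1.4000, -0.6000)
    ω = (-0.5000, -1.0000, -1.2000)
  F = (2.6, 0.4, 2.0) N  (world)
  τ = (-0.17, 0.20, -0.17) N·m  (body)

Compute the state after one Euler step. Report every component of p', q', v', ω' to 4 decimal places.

p' = (1.0480, -1.7440, 0.0760)
q' = (0.7237, 0.0071, -0.0212, 0.6898)
v' = (-1.1960, 1.4160, -0.5200)
ω' = (-0.5837, -0.6120, -1.2300)

gyro term ω×Iω = (0.1440, 0.0060, -0.0650)
(τ − ω×Iω)/I = (-2.0933, 9.7000, -0.7500)
ω + α·dt = (-0.5837, -0.6120, -1.2300)
q⊗(0,ω) = (0.8485284, 0.3535535, -1.0606605, -0.8485284)
updated quaternion q' = (0.7237, 0.0071, -0.0212, 0.6898)
linear accel F/m = (2.6000, 0.4000, 2.0000)
new position p' = (1.0480, -1.7440, 0.0760)
v' = v + a·dt = (-1.1960, 1.4160, -0.5200)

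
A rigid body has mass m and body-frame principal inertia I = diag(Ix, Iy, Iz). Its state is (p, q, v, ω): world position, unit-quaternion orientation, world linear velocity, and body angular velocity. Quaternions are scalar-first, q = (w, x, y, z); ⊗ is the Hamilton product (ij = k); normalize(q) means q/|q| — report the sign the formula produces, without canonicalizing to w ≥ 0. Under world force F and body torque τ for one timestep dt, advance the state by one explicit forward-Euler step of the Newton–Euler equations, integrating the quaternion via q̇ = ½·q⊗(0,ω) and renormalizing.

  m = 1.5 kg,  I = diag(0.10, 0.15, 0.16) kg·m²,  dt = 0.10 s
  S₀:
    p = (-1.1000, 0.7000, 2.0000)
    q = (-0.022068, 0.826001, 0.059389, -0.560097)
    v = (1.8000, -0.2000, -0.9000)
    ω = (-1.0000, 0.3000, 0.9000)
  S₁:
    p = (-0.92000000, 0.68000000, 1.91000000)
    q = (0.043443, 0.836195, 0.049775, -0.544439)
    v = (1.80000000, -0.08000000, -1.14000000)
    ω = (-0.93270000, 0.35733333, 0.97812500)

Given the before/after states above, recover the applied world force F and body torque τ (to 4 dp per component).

F = (0.0000, 1.8000, -3.6000)
τ = (0.0700, 0.1400, 0.1100)

ω₁ − ω₀ = (0.06730000, 0.05733333, 0.07812500)
applied torque τ = (0.0700, 0.1400, 0.1100)
v₁ − v₀ = (0.00000000, 0.12000000, -0.24000000)
m·(v₁−v₀)/dt = (0.0000, 1.8000, -3.6000)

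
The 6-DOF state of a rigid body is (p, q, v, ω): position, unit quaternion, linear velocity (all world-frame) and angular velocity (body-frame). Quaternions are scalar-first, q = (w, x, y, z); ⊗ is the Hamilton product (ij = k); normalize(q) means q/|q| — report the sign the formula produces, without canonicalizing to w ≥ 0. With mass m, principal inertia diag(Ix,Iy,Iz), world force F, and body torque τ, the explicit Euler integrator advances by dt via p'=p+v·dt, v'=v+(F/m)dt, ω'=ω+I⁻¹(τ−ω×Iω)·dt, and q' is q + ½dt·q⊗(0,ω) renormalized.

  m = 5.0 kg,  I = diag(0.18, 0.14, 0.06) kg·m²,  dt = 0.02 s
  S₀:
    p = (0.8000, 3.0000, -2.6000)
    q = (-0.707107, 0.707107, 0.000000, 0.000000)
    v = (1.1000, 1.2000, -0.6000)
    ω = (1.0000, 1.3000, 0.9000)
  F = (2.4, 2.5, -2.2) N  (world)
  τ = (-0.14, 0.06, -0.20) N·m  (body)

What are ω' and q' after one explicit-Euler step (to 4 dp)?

ω' = (0.9948, 1.2931, 0.8507)
q' = (-0.7141, 0.6999, -0.0156, 0.0028)

precession coupling ω×(Iω) = (-0.0936, 0.1080, -0.0520)
α = I⁻¹(τ − ω×Iω) = (-0.2578, -0.3429, -2.4667)
ω + α·dt = (0.9948, 1.2931, 0.8507)
q⊗(0,ω) = (-0.7071070, -0.7071070, -1.5556354, 0.2828428)
q' = normalize(q + ½dt·q⊗(0,ω)) = (-0.7141, 0.6999, -0.0156, 0.0028)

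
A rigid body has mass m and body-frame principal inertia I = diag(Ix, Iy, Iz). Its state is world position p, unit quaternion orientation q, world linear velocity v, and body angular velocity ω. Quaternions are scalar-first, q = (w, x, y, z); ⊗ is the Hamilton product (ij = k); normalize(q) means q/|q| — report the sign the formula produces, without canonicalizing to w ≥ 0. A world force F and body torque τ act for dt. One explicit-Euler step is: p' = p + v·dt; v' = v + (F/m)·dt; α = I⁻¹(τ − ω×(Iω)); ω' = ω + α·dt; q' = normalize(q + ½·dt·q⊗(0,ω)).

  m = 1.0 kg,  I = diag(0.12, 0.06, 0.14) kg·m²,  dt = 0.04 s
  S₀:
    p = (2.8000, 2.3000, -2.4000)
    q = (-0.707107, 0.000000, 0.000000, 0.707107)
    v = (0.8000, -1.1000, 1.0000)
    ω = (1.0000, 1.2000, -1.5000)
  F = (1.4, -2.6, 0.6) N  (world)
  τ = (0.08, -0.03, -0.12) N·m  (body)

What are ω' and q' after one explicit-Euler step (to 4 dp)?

angular accel α = (1.8667, -1.0000, -0.3429)
ω' = ω + α·dt = (1.0747, 1.1600, -1.5137)
2q̇ = q⊗(0,ω) = (1.0606605, -1.5556354, -0.1414214, 1.0606605)
q + ½dt·q⊗(0,ω), renormalized = (-0.6853, -0.0311, -0.0028, 0.7276)

ω' = (1.0747, 1.1600, -1.5137)
q' = (-0.6853, -0.0311, -0.0028, 0.7276)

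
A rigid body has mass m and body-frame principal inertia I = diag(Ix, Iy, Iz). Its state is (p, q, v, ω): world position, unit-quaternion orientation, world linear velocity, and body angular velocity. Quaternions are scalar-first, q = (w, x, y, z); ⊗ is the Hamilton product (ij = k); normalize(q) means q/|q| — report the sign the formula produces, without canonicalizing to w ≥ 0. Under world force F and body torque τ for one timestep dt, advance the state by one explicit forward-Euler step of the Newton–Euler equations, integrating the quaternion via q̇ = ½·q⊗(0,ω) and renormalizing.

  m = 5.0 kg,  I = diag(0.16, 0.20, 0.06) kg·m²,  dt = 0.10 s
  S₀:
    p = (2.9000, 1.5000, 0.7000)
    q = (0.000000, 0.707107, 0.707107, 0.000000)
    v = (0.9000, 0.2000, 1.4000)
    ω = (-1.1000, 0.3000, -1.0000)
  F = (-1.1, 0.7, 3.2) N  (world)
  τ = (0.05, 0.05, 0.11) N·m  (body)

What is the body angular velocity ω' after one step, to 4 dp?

ω' = (-1.0950, 0.2700, -0.7947)

(τ − ω×Iω)/I = (0.0500, -0.3000, 2.0533)
ω + α·dt = (-1.0950, 0.2700, -0.7947)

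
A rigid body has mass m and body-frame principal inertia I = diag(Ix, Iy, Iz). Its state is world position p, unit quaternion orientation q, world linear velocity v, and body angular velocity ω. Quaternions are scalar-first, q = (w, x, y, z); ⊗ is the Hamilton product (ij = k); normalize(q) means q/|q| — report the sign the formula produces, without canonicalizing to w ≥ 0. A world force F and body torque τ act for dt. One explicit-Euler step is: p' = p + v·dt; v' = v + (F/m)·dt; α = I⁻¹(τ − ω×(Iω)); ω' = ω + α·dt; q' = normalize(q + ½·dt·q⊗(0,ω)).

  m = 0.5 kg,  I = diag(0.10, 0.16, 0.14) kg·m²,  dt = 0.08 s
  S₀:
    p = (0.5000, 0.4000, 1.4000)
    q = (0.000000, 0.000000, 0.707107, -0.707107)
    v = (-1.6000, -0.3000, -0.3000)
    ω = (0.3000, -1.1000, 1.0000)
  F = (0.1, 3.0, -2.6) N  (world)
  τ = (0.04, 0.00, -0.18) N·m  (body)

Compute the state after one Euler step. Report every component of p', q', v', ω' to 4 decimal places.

α = I⁻¹(τ − ω×Iω) = (0.1800, 0.0750, -1.1443)
new body rate ω' = (0.3144, -1.0940, 0.9085)
2q̇ = q⊗(0,ω) = (1.4849247, -0.0707107, -0.2121321, -0.2121321)
updated quaternion q' = (0.0593, -0.0028, 0.6973, -0.7143)
a = F/m = (0.2000, 6.0000, -5.2000)
p + v·dt = (0.3720, 0.3760, 1.3760)
new velocity v' = (-1.5840, 0.1800, -0.7160)

p' = (0.3720, 0.3760, 1.3760)
q' = (0.0593, -0.0028, 0.6973, -0.7143)
v' = (-1.5840, 0.1800, -0.7160)
ω' = (0.3144, -1.0940, 0.9085)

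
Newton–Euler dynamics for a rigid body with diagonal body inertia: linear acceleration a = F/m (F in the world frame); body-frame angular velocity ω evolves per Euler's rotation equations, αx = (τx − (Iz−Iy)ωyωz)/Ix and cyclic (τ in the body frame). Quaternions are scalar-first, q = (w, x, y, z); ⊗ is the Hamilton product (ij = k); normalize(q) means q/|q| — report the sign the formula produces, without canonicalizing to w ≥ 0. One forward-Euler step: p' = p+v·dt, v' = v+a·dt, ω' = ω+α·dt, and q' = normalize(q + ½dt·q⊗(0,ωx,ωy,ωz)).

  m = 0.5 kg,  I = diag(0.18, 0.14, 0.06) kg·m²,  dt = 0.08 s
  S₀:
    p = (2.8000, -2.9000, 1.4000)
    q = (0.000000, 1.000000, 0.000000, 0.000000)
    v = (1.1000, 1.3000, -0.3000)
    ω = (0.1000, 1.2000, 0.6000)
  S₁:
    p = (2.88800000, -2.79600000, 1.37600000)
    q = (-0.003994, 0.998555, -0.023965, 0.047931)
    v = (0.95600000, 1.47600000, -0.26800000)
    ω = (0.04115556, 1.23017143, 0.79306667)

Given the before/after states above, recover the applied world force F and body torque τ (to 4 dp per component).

F = (-0.9000, 1.1000, 0.2000)
τ = (-0.1900, 0.0600, 0.1400)

velocity change Δv = (-0.14400000, 0.17600000, 0.03200000)
F = m·Δv/dt = (-0.9000, 1.1000, 0.2000)
Δω = ω₁−ω₀ = (-0.05884444, 0.03017143, 0.19306667)
ω₀×(Iω₀) = (-0.0576, 0.0072, -0.0048)
I·α + gyro = (-0.1900, 0.0600, 0.1400)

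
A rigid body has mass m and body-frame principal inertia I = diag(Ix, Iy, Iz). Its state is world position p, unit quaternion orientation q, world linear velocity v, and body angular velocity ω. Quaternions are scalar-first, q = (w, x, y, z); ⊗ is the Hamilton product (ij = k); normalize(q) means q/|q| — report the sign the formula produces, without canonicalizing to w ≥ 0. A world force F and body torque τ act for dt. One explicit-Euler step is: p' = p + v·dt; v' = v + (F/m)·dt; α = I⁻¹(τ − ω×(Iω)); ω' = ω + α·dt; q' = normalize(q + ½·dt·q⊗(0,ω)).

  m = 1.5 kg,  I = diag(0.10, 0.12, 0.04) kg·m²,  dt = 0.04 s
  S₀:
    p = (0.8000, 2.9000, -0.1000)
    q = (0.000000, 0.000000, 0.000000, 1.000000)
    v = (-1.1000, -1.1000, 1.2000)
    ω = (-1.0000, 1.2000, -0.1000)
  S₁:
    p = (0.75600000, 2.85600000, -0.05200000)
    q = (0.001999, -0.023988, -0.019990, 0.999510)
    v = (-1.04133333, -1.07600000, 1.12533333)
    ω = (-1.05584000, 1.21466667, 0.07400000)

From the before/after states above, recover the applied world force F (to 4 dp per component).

v₁ − v₀ = (0.05866667, 0.02400000, -0.07466667)
F = m·Δv/dt = (2.2000, 0.9000, -2.8000)

F = (2.2000, 0.9000, -2.8000)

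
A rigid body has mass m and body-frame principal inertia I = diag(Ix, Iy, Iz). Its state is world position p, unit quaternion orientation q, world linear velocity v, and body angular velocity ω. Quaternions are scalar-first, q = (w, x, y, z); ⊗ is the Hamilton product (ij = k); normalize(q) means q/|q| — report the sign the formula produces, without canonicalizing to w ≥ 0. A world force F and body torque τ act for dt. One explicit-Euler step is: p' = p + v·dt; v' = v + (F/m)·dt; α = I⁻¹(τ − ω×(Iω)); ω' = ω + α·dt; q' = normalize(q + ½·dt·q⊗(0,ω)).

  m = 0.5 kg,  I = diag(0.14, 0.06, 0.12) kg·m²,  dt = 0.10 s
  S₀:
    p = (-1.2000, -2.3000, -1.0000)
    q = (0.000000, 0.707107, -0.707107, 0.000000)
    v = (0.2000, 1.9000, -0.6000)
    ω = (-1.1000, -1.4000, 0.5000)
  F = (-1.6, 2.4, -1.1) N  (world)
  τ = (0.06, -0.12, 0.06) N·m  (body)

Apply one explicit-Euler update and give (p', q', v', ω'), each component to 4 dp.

ω×(Iω) gyroscopic = (-0.0420, -0.0110, -0.1232)
angular accel α = (0.7286, -1.8167, 1.5267)
ω' = ω + α·dt = (-1.0271, -1.5817, 0.6527)
q⊗(0,ω) = (-0.2121321, -0.3535535, -0.3535535, -1.7677675)
q' = normalize(q + ½dt·q⊗(0,ω)) = (-0.0106, 0.6865, -0.7217, -0.0880)
p' = p + v·dt = (-1.1800, -2.1100, -1.0600)
new velocity v' = (-0.1200, 2.3800, -0.8200)

p' = (-1.1800, -2.1100, -1.0600)
q' = (-0.0106, 0.6865, -0.7217, -0.0880)
v' = (-0.1200, 2.3800, -0.8200)
ω' = (-1.0271, -1.5817, 0.6527)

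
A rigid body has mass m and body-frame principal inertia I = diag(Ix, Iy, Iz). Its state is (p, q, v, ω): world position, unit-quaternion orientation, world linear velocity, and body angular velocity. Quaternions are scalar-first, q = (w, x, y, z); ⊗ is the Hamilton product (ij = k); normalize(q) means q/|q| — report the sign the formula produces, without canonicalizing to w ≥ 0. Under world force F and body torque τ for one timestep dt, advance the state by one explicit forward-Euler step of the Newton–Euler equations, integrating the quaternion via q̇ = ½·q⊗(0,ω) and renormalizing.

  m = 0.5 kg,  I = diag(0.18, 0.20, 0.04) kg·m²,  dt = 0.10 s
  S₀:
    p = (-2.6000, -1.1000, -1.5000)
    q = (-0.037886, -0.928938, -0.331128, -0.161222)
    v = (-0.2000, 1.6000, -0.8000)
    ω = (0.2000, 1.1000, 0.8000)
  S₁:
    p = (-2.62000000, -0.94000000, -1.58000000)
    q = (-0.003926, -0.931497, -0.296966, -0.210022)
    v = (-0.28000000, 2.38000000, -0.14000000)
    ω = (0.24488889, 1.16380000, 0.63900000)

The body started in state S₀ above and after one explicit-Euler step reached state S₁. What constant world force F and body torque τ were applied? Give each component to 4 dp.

F = (-0.4000, 3.9000, 3.3000)
τ = (-0.0600, 0.1500, -0.0600)

v₁ − v₀ = (-0.08000000, 0.78000000, 0.66000000)
m·(v₁−v₀)/dt = (-0.4000, 3.9000, 3.3000)
Δω = ω₁−ω₀ = (0.04488889, 0.06380000, -0.16100000)
I·α + gyro = (-0.0600, 0.1500, -0.0600)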